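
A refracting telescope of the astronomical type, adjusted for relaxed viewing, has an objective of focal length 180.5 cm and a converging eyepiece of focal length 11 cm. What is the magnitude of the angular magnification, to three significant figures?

16.4

|M| = f_obj/|f_eye| = 180.5/11 = 16.409.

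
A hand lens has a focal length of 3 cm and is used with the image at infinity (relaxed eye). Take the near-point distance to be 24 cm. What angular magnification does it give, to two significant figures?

8.0

M = D/f = 24/3 = 8.000.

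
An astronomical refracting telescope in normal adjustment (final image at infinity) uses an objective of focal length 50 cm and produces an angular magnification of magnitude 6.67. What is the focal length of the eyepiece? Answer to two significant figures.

|M| = f_obj/f_eye, so f_eye = f_obj/|M| = 50/6.67 = 7.496 cm.

7.5 cm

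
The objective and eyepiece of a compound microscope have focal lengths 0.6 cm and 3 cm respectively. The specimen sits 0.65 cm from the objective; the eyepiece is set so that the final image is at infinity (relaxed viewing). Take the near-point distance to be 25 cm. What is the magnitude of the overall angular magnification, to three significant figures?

100

Objective: 1/d_i = 1/f_obj - 1/d_o = 1/0.6 - 1/0.65 = 0.12821 cm^-1, so d_i = 7.800 cm.
m_obj = -d_i/d_o = -7.800/0.65 = -12.000.
Eyepiece angular magnification (image at infinity): M_eye = D/f_e = 25/3 = 8.333.
Overall M = m_obj x M_eye = (-12.000)(8.333) = -100.00.
|M| = 100.00.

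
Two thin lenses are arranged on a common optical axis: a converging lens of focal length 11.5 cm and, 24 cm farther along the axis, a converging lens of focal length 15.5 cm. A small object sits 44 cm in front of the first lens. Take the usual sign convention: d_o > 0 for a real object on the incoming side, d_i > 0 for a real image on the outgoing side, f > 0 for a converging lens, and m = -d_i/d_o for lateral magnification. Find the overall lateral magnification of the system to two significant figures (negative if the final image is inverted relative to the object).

First lens: d_i1 = 1/(1/11.5 - 1/44) = 15.569 cm.
m_1 = -(15.569)/44 = -0.3538.
Object distance for lens 2: d_o2 = 24 - 15.569 = 8.431 cm.
Second lens: d_i2 = 1/(1/15.5 - 1/(8.431)) = -18.485 cm.
m_2 = -(-18.485)/(8.431) = 2.1926.
The system's lateral magnification is m_1 m_2 = (-0.3538)(2.1926) = -0.7758.

-0.78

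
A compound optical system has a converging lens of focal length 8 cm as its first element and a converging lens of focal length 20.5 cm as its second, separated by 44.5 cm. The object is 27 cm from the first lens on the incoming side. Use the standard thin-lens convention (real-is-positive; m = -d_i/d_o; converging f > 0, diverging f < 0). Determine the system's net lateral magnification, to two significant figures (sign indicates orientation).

Applying the thin-lens equation to the first lens, 1/8 = 1/27 + 1/d_i1, which gives d_i1 = 11.368 cm.
Its lateral magnification is m_1 = -d_i1/d_o1 = -(11.368)/27 = -0.4211.
That image sits 33.132 cm in front of the second lens, so d_o2 = 33.132 cm.
Applying the thin-lens equation again with f_2 = 20.5 cm and d_o2 = 33.132 cm gives d_i2 = 53.770 cm.
m_2 = -(53.770)/(33.132) = -1.6229.
Overall magnification: m = m_1 m_2 = 0.6833.

0.68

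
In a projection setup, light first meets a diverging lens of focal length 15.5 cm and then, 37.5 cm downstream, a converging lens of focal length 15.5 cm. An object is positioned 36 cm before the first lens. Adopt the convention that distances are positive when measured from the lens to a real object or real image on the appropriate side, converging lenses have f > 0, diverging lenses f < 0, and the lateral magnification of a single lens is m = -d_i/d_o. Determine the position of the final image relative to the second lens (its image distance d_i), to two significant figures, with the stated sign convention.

23 cm

Lens 1: 1/d_i1 = 1/f_1 - 1/d_o1 = 1/(-15.5) - 1/36 = -0.09229 cm^-1, so d_i1 = -10.835 cm.
With d_i1 < 0 the first image is virtual and lies on the object side; the object distance for lens 2 is d_o2 = 37.5 - (-10.835) = 48.335 cm.
Lens 2: 1/d_i2 = 1/f_2 - 1/d_o2 = 1/15.5 - 1/(48.335) = 0.04383 cm^-1, so d_i2 = 22.817 cm.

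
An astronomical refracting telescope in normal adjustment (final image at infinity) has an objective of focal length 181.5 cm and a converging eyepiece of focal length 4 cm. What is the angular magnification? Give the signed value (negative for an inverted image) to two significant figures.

M = -f_obj/f_eye = -181.5/(4) = -45.375.

-45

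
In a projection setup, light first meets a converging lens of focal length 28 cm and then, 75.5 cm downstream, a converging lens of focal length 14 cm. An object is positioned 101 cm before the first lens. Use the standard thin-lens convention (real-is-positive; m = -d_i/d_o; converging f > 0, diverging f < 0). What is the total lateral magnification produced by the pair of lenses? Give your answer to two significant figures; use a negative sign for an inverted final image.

First lens: d_i1 = 1/(1/28 - 1/101) = 38.740 cm.
m_1 = -(38.740)/101 = -0.3836.
That image sits 36.760 cm in front of the second lens, so d_o2 = 36.760 cm.
Second lens: d_i2 = 1/(1/14 - 1/(36.760)) = 22.611 cm.
m_2 = -(22.611)/(36.760) = -0.6151.
Total m = m_1 x m_2 = (-0.3836)(-0.6151) = 0.2359.

0.24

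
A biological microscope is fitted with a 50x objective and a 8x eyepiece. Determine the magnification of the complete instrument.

400

The overall magnification of a compound microscope is the product of the objective and eyepiece magnifications:
M = M_obj x M_eye = 50 x 8 = 400.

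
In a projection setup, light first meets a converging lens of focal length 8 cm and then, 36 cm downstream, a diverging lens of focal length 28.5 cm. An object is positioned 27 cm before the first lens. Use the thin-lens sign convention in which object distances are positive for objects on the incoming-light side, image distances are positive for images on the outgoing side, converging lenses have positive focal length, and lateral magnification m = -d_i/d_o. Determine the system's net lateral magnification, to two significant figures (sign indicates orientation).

Lens 1: 1/d_i1 = 1/f_1 - 1/d_o1 = 1/8 - 1/27 = 0.08796 cm^-1, so d_i1 = 11.368 cm.
m_1 = -(11.368)/27 = -0.4211.
That image sits 24.632 cm in front of the second lens, so d_o2 = 24.632 cm.
Lens 2: 1/d_i2 = 1/f_2 - 1/d_o2 = 1/(-28.5) - 1/(24.632) = -0.07569 cm^-1, so d_i2 = -13.212 cm.
m_2 = -(-13.212)/(24.632) = 0.5364.
The system's lateral magnification is m_1 m_2 = (-0.4211)(0.5364) = -0.2259.

-0.23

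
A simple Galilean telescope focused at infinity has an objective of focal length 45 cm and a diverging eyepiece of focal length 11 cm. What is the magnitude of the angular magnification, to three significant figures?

4.09

|M| = f_obj/|f_eye| = 45/11 = 4.091.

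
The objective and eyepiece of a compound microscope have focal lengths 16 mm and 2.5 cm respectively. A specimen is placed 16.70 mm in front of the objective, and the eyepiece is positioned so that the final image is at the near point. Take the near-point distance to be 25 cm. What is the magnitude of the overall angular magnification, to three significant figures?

251

Convert to cm: f_obj = 16 mm = 1.6 cm; d_o = 16.70 mm = 1.67 cm.
Objective: 1/d_i = 1/f_obj - 1/d_o = 1/1.6 - 1/1.67 = 0.02620 cm^-1, so d_i = 38.171 cm.
m_obj = -d_i/d_o = -38.171/1.67 = -22.857.
Eyepiece angular magnification (image at near point): M_eye = 1 + D/f_e = 1 + 25/2.5 = 11.000.
Overall M = m_obj x M_eye = (-22.857)(11.000) = -251.43.
|M| = 251.43.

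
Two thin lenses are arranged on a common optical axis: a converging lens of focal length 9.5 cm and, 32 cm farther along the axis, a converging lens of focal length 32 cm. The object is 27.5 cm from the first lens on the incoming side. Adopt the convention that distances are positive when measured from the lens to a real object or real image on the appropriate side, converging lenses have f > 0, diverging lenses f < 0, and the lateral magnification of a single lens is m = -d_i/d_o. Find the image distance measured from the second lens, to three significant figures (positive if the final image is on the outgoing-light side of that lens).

Lens 1: 1/d_i1 = 1/f_1 - 1/d_o1 = 1/9.5 - 1/27.5 = 0.06890 cm^-1, so d_i1 = 14.514 cm.
Object distance for lens 2: d_o2 = 32 - 14.514 = 17.486 cm.
Lens 2: 1/d_i2 = 1/f_2 - 1/d_o2 = 1/32 - 1/(17.486) = -0.02594 cm^-1, so d_i2 = -38.553 cm.

-38.6 cm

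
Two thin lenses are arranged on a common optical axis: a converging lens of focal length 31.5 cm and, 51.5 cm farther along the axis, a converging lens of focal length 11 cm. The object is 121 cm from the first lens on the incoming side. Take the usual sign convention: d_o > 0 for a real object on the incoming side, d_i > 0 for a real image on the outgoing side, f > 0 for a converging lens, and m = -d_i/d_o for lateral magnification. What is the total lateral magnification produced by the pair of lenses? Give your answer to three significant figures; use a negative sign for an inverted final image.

-1.86

First lens: d_i1 = 1/(1/31.5 - 1/121) = 42.587 cm.
m_1 = -(42.587)/121 = -0.3520.
The intermediate image is 42.587 cm to the right of lens 1, so d_o2 = L - d_i1 = 51.5 - 42.587 = 8.913 cm.
Second lens: d_i2 = 1/(1/11 - 1/(8.913)) = -46.989 cm.
m_2 = -(-46.989)/(8.913) = 5.2718.
Overall magnification: m = m_1 m_2 = -1.8554.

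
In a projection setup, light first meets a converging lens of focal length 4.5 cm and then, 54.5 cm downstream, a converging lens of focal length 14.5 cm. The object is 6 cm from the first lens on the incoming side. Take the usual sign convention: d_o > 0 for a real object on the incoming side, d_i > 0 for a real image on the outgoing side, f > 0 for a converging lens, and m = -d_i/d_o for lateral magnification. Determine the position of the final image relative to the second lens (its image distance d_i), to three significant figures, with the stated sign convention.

24.1 cm

Applying the thin-lens equation to the first lens, 1/4.5 = 1/6 + 1/d_i1, which gives d_i1 = 18.000 cm.
Object distance for lens 2: d_o2 = 54.5 - 18.000 = 36.500 cm.
Applying the thin-lens equation again with f_2 = 14.5 cm and d_o2 = 36.500 cm gives d_i2 = 24.057 cm.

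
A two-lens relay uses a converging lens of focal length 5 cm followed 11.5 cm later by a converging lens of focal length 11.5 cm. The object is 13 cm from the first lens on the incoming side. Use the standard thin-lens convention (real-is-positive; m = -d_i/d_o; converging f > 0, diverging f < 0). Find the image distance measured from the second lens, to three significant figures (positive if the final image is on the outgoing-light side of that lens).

-4.78 cm

Applying the thin-lens equation to the first lens, 1/5 = 1/13 + 1/d_i1, which gives d_i1 = 8.125 cm.
That image sits 3.375 cm in front of the second lens, so d_o2 = 3.375 cm.
Applying the thin-lens equation again with f_2 = 11.5 cm and d_o2 = 3.375 cm gives d_i2 = -4.777 cm.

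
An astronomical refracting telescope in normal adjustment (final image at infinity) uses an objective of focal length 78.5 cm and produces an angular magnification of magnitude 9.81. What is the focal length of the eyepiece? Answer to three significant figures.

8.00 cm

|M| = f_obj/f_eye, so f_eye = f_obj/|M| = 78.5/9.81 = 8.002 cm.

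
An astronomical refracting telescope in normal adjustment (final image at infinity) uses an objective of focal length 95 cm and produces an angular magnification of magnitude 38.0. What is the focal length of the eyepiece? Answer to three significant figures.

2.50 cm

|M| = f_obj/f_eye, so f_eye = f_obj/|M| = 95/38.0 = 2.500 cm.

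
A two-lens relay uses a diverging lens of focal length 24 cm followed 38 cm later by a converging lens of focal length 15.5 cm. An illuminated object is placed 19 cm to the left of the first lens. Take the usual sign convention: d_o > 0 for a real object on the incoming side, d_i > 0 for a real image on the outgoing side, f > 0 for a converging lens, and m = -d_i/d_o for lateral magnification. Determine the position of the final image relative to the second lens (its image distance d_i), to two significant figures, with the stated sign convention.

Applying the thin-lens equation to the first lens, 1/(-24) = 1/19 + 1/d_i1, which gives d_i1 = -10.605 cm.
The intermediate image is virtual, 10.605 cm to the left of lens 1, so d_o2 = L - d_i1 = 38 - (-10.605) = 48.605 cm.
Applying the thin-lens equation again with f_2 = 15.5 cm and d_o2 = 48.605 cm gives d_i2 = 22.757 cm.

23 cm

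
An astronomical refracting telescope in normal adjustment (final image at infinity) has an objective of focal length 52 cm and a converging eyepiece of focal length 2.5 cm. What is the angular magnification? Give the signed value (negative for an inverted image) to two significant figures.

-21

M = -f_obj/f_eye = -52/(2.5) = -20.800.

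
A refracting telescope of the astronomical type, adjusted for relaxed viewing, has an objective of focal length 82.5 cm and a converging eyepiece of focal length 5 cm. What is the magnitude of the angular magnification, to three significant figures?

16.5

|M| = f_obj/|f_eye| = 82.5/5 = 16.500.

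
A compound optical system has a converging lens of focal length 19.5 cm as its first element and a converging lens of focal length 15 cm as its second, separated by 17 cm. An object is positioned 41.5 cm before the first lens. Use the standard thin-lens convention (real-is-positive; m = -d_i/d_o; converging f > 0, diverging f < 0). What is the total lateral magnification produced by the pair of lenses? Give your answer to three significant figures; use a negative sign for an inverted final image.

First lens: d_i1 = 1/(1/19.5 - 1/41.5) = 36.784 cm.
m_1 = -(36.784)/41.5 = -0.8864.
This image would form 36.784 cm past lens 1, i.e. 19.784 cm beyond lens 2, so it is a virtual object for lens 2: d_o2 = 17 - 36.784 = -19.784 cm.
Second lens: d_i2 = 1/(1/15 - 1/(-19.784)) = 8.532 cm.
m_2 = -(8.532)/(-19.784) = 0.4312.
The system's lateral magnification is m_1 m_2 = (-0.8864)(0.4312) = -0.3822.

-0.382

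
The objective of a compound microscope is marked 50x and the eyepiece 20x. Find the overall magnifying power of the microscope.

1000

The overall magnification of a compound microscope is the product of the objective and eyepiece magnifications:
M = M_obj x M_eye = 50 x 20 = 1000.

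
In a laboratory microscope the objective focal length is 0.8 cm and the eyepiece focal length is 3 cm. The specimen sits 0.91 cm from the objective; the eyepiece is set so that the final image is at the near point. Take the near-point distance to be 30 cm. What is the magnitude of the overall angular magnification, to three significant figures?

80.0

Objective: 1/d_i = 1/f_obj - 1/d_o = 1/0.8 - 1/0.91 = 0.15110 cm^-1, so d_i = 6.618 cm.
m_obj = -d_i/d_o = -6.618/0.91 = -7.273.
Eyepiece angular magnification (image at near point): M_eye = 1 + D/f_e = 1 + 30/3 = 11.000.
Overall M = m_obj x M_eye = (-7.273)(11.000) = -80.00.
|M| = 80.00.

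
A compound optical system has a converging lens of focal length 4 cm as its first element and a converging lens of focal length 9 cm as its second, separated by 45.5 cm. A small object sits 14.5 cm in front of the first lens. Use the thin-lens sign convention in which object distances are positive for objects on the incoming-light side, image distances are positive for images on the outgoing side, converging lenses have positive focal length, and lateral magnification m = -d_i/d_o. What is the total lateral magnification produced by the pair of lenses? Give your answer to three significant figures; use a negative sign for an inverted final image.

0.111

Lens 1: 1/d_i1 = 1/f_1 - 1/d_o1 = 1/4 - 1/14.5 = 0.18103 cm^-1, so d_i1 = 5.524 cm.
m_1 = -(5.524)/14.5 = -0.3810.
The intermediate image is 5.524 cm to the right of lens 1, so d_o2 = L - d_i1 = 45.5 - 5.524 = 39.976 cm.
Lens 2: 1/d_i2 = 1/f_2 - 1/d_o2 = 1/9 - 1/(39.976) = 0.08610 cm^-1, so d_i2 = 11.615 cm.
m_2 = -(11.615)/(39.976) = -0.2905.
The system's lateral magnification is m_1 m_2 = (-0.3810)(-0.2905) = 0.1107.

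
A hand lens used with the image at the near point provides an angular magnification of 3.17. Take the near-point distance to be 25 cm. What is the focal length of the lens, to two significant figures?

For the image at the near point, M = 1 + D/f.
f = D/(M - 1) = 25/(3.17 - 1) = 11.521 cm.

12 cm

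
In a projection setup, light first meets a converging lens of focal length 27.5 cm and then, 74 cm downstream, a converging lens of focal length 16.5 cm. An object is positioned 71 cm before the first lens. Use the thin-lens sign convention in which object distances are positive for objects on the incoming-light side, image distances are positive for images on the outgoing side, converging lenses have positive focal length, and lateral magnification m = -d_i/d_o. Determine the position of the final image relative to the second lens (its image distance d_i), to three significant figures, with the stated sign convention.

First lens: d_i1 = 1/(1/27.5 - 1/71) = 44.885 cm.
That image sits 29.115 cm in front of the second lens, so d_o2 = 29.115 cm.
Second lens: d_i2 = 1/(1/16.5 - 1/(29.115)) = 38.082 cm.

38.1 cm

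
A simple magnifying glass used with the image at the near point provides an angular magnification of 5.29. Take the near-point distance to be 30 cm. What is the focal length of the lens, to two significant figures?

7.0 cm

For the image at the near point, M = 1 + D/f.
f = D/(M - 1) = 30/(5.29 - 1) = 6.993 cm.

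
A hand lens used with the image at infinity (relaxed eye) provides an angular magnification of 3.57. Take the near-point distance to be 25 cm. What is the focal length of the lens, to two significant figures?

7.0 cm

For the image at infinity, M = D/f.
f = D/M = 25/3.57 = 7.003 cm.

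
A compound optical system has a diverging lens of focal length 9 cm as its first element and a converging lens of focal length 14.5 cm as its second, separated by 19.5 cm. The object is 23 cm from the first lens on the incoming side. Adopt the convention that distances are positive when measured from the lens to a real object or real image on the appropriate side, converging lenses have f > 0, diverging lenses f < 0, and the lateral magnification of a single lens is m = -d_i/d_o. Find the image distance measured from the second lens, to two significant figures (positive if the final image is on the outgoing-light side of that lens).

33 cm

First lens: d_i1 = 1/(1/(-9) - 1/23) = -6.469 cm.
With d_i1 < 0 the first image is virtual and lies on the object side; the object distance for lens 2 is d_o2 = 19.5 - (-6.469) = 25.969 cm.
Second lens: d_i2 = 1/(1/14.5 - 1/(25.969)) = 32.832 cm.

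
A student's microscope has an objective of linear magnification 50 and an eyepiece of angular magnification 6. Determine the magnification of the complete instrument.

The overall magnification of a compound microscope is the product of the objective and eyepiece magnifications:
M = M_obj x M_eye = 50 x 6 = 300.

300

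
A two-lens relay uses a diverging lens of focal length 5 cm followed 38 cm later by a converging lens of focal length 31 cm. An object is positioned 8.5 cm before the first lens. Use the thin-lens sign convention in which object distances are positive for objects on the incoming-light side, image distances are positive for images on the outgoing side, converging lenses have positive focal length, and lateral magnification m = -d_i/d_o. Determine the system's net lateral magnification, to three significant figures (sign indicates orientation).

Applying the thin-lens equation to the first lens, 1/(-5) = 1/8.5 + 1/d_i1, which gives d_i1 = -3.148 cm.
Its lateral magnification is m_1 = -d_i1/d_o1 = -(-3.148)/8.5 = 0.3704.
With d_i1 < 0 the first image is virtual and lies on the object side; the object distance for lens 2 is d_o2 = 38 - (-3.148) = 41.148 cm.
Applying the thin-lens equation again with f_2 = 31 cm and d_o2 = 41.148 cm gives d_i2 = 125.697 cm.
m_2 = -(125.697)/(41.148) = -3.0547.
Total m = m_1 x m_2 = (0.3704)(-3.0547) = -1.1314.

-1.13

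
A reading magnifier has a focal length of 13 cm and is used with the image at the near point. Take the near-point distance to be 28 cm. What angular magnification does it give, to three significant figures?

M = 1 + D/f = 1 + 28/13 = 3.154.

3.15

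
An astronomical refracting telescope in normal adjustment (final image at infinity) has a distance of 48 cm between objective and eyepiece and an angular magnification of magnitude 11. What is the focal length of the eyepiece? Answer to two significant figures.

4.0 cm

In normal adjustment the tube length equals f_obj + f_eye and |M| = f_obj/f_eye.
So f_obj = 11 f_eye and 11 f_eye + f_eye = 48 cm, giving f_eye = 48/12 = 4.000 cm and f_obj = 44.000 cm.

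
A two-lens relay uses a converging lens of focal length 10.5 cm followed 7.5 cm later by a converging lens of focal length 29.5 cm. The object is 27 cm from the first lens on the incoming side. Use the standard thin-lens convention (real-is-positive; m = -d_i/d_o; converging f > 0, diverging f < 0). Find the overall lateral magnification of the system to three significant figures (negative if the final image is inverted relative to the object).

-0.479

Applying the thin-lens equation to the first lens, 1/10.5 = 1/27 + 1/d_i1, which gives d_i1 = 17.182 cm.
Its lateral magnification is m_1 = -d_i1/d_o1 = -(17.182)/27 = -0.6364.
This image would form 17.182 cm past lens 1, i.e. 9.682 cm beyond lens 2, so it is a virtual object for lens 2: d_o2 = 7.5 - 17.182 = -9.682 cm.
Applying the thin-lens equation again with f_2 = 29.5 cm and d_o2 = -9.682 cm gives d_i2 = 7.289 cm.
m_2 = -(7.289)/(-9.682) = 0.7529.
The system's lateral magnification is m_1 m_2 = (-0.6364)(0.7529) = -0.4791.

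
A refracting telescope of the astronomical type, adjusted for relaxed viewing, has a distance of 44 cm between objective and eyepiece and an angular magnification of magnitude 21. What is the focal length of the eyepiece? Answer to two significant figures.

In normal adjustment the tube length equals f_obj + f_eye and |M| = f_obj/f_eye.
So f_obj = 21 f_eye and 21 f_eye + f_eye = 44 cm, giving f_eye = 44/22 = 2.000 cm and f_obj = 42.000 cm.

2.0 cm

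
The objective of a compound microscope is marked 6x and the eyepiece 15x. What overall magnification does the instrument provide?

90

The overall magnification of a compound microscope is the product of the objective and eyepiece magnifications:
M = M_obj x M_eye = 6 x 15 = 90.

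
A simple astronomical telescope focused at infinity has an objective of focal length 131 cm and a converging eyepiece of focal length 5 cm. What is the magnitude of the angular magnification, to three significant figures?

26.2

|M| = f_obj/|f_eye| = 131/5 = 26.200.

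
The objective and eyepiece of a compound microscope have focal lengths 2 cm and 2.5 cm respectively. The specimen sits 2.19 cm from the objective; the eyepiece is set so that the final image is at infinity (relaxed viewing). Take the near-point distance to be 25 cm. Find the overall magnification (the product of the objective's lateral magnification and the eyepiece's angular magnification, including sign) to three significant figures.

-105

Objective: 1/d_i = 1/f_obj - 1/d_o = 1/2 - 1/2.19 = 0.04338 cm^-1, so d_i = 23.053 cm.
m_obj = -d_i/d_o = -23.053/2.19 = -10.526.
Eyepiece angular magnification (image at infinity): M_eye = D/f_e = 25/2.5 = 10.000.
Overall M = m_obj x M_eye = (-10.526)(10.000) = -105.26.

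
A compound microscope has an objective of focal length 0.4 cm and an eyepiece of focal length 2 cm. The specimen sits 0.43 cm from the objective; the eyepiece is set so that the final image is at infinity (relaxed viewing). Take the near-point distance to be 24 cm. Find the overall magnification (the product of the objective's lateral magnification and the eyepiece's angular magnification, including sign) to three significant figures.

-160

Objective: 1/d_i = 1/f_obj - 1/d_o = 1/0.4 - 1/0.43 = 0.17442 cm^-1, so d_i = 5.733 cm.
m_obj = -d_i/d_o = -5.733/0.43 = -13.333.
Eyepiece angular magnification (image at infinity): M_eye = D/f_e = 24/2 = 12.000.
Overall M = m_obj x M_eye = (-13.333)(12.000) = -160.00.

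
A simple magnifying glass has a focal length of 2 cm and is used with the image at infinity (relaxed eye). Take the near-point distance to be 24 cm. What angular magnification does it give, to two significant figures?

12

M = D/f = 24/2 = 12.000.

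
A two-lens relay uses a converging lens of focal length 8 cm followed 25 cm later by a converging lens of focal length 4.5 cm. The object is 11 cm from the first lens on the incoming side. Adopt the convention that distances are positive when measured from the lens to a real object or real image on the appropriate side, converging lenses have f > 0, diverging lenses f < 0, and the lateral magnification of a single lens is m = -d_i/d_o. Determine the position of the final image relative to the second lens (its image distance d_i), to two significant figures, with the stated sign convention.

Applying the thin-lens equation to the first lens, 1/8 = 1/11 + 1/d_i1, which gives d_i1 = 29.333 cm.
Since 29.333 cm > 25 cm, the first image lies past the second lens and serves as a virtual object: d_o2 = L - d_i1 = -4.333 cm.
Applying the thin-lens equation again with f_2 = 4.5 cm and d_o2 = -4.333 cm gives d_i2 = 2.208 cm.

2.2 cm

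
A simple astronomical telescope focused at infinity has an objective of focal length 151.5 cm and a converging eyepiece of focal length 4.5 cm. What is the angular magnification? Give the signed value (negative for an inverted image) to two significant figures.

-34

M = -f_obj/f_eye = -151.5/(4.5) = -33.667.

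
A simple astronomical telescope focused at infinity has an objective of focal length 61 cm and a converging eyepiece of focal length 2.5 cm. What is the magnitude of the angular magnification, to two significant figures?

|M| = f_obj/|f_eye| = 61/2.5 = 24.400.

24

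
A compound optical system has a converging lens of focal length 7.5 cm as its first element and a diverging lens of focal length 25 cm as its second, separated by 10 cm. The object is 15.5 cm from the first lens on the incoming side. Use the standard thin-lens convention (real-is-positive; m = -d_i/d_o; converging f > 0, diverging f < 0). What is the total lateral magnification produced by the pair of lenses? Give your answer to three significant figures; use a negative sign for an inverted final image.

-1.15

Lens 1: 1/d_i1 = 1/f_1 - 1/d_o1 = 1/7.5 - 1/15.5 = 0.06882 cm^-1, so d_i1 = 14.531 cm.
m_1 = -(14.531)/15.5 = -0.9375.
This image would form 14.531 cm past lens 1, i.e. 4.531 cm beyond lens 2, so it is a virtual object for lens 2: d_o2 = 10 - 14.531 = -4.531 cm.
Lens 2: 1/d_i2 = 1/f_2 - 1/d_o2 = 1/(-25) - 1/(-4.531) = 0.18069 cm^-1, so d_i2 = 5.534 cm.
m_2 = -(5.534)/(-4.531) = 1.2214.
Overall magnification: m = m_1 m_2 = -1.1450.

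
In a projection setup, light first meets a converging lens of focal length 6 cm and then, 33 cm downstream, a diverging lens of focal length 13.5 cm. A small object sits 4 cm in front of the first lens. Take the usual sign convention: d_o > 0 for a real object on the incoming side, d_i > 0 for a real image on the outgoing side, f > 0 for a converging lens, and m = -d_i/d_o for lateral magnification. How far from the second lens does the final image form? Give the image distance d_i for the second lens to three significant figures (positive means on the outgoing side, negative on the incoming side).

Lens 1: 1/d_i1 = 1/f_1 - 1/d_o1 = 1/6 - 1/4 = -0.08333 cm^-1, so d_i1 = -12.000 cm.
With d_i1 < 0 the first image is virtual and lies on the object side; the object distance for lens 2 is d_o2 = 33 - (-12.000) = 45.000 cm.
Lens 2: 1/d_i2 = 1/f_2 - 1/d_o2 = 1/(-13.5) - 1/(45.000) = -0.09630 cm^-1, so d_i2 = -10.385 cm.

-10.4 cm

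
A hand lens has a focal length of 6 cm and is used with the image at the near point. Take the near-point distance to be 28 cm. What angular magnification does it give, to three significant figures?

M = 1 + D/f = 1 + 28/6 = 5.667.

5.67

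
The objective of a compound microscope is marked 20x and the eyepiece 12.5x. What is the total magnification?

250

The overall magnification of a compound microscope is the product of the objective and eyepiece magnifications:
M = M_obj x M_eye = 20 x 12.5 = 250.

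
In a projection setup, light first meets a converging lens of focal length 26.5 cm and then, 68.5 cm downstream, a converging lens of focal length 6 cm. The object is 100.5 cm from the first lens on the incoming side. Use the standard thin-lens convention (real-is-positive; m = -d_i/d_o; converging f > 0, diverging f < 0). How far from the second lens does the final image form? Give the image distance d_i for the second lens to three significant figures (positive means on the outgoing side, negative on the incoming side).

Applying the thin-lens equation to the first lens, 1/26.5 = 1/100.5 + 1/d_i1, which gives d_i1 = 35.990 cm.
That image sits 32.510 cm in front of the second lens, so d_o2 = 32.510 cm.
Applying the thin-lens equation again with f_2 = 6 cm and d_o2 = 32.510 cm gives d_i2 = 7.358 cm.

7.36 cm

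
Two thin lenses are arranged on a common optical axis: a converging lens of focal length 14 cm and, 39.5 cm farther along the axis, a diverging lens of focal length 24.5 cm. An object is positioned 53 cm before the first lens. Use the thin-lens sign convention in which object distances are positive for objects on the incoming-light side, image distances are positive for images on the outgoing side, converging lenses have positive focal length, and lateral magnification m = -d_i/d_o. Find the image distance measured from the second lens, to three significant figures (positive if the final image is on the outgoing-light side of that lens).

-11.2 cm

First lens: d_i1 = 1/(1/14 - 1/53) = 19.026 cm.
The intermediate image is 19.026 cm to the right of lens 1, so d_o2 = L - d_i1 = 39.5 - 19.026 = 20.474 cm.
Second lens: d_i2 = 1/(1/(-24.5) - 1/(20.474)) = -11.154 cm.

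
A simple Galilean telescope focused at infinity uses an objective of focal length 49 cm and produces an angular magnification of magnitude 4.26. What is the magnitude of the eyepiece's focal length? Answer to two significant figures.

|M| = f_obj/|f_eye|, so |f_eye| = f_obj/|M| = 49/4.26 = 11.502 cm.
(The eyepiece is diverging, so its signed focal length is -11.502 cm.)

12 cm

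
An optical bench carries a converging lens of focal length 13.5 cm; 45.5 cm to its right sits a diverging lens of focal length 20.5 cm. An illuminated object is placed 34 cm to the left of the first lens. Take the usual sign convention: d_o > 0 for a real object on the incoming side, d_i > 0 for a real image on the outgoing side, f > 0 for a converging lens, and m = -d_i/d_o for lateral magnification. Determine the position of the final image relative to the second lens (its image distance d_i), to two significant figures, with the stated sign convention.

First lens: d_i1 = 1/(1/13.5 - 1/34) = 22.390 cm.
Object distance for lens 2: d_o2 = 45.5 - 22.390 = 23.110 cm.
Second lens: d_i2 = 1/(1/(-20.5) - 1/(23.110)) = -10.863 cm.

-11 cm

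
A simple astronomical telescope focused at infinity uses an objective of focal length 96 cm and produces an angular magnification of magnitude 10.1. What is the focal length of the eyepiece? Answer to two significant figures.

9.5 cm

|M| = f_obj/f_eye, so f_eye = f_obj/|M| = 96/10.1 = 9.505 cm.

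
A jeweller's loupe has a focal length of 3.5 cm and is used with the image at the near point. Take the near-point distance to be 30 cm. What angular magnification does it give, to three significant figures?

M = 1 + D/f = 1 + 30/3.5 = 9.571.

9.57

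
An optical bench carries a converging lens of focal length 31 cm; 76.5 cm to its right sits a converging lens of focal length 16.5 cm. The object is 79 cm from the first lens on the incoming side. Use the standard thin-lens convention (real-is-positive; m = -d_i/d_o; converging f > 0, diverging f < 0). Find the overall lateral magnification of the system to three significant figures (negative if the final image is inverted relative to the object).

Applying the thin-lens equation to the first lens, 1/31 = 1/79 + 1/d_i1, which gives d_i1 = 51.021 cm.
Its lateral magnification is m_1 = -d_i1/d_o1 = -(51.021)/79 = -0.6458.
The intermediate image is 51.021 cm to the right of lens 1, so d_o2 = L - d_i1 = 76.5 - 51.021 = 25.479 cm.
Applying the thin-lens equation again with f_2 = 16.5 cm and d_o2 = 25.479 cm gives d_i2 = 46.820 cm.
m_2 = -(46.820)/(25.479) = -1.8376.
The system's lateral magnification is m_1 m_2 = (-0.6458)(-1.8376) = 1.1868.

1.19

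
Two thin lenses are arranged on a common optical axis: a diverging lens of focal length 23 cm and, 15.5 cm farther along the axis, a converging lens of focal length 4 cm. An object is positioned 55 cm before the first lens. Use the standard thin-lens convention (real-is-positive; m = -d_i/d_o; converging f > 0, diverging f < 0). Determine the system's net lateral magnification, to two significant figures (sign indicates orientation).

First lens: d_i1 = 1/(1/(-23) - 1/55) = -16.218 cm.
m_1 = -(-16.218)/55 = 0.2949.
With d_i1 < 0 the first image is virtual and lies on the object side; the object distance for lens 2 is d_o2 = 15.5 - (-16.218) = 31.718 cm.
Second lens: d_i2 = 1/(1/4 - 1/(31.718)) = 4.577 cm.
m_2 = -(4.577)/(31.718) = -0.1443.
Total m = m_1 x m_2 = (0.2949)(-0.1443) = -0.0426.

-0.043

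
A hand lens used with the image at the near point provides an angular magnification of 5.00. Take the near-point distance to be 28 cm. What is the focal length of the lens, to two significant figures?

For the image at the near point, M = 1 + D/f.
f = D/(M - 1) = 28/(5.0 - 1) = 7.000 cm.

7.0 cm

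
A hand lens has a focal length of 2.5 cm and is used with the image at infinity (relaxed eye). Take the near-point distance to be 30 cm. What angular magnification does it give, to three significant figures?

12.0

M = D/f = 30/2.5 = 12.000.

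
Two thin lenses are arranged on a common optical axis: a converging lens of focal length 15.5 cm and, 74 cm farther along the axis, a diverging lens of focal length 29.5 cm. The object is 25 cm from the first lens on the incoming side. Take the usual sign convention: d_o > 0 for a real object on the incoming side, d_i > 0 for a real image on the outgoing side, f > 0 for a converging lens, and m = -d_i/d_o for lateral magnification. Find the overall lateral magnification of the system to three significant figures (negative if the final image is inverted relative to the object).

-0.768

Applying the thin-lens equation to the first lens, 1/15.5 = 1/25 + 1/d_i1, which gives d_i1 = 40.789 cm.
Its lateral magnification is m_1 = -d_i1/d_o1 = -(40.789)/25 = -1.6316.
Object distance for lens 2: d_o2 = 74 - 40.789 = 33.211 cm.
Applying the thin-lens equation again with f_2 = -29.5 cm and d_o2 = 33.211 cm gives d_i2 = -15.623 cm.
m_2 = -(-15.623)/(33.211) = 0.4704.
The system's lateral magnification is m_1 m_2 = (-1.6316)(0.4704) = -0.7675.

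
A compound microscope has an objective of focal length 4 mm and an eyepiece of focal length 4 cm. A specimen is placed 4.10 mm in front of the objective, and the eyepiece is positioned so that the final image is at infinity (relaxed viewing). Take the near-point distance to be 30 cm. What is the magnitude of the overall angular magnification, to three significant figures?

Convert to cm: f_obj = 4 mm = 0.4 cm; d_o = 4.10 mm = 0.41 cm.
Objective: 1/d_i = 1/f_obj - 1/d_o = 1/0.4 - 1/0.41 = 0.06098 cm^-1, so d_i = 16.400 cm.
m_obj = -d_i/d_o = -16.400/0.41 = -40.000.
Eyepiece angular magnification (image at infinity): M_eye = D/f_e = 30/4 = 7.500.
Overall M = m_obj x M_eye = (-40.000)(7.500) = -300.00.
|M| = 300.00.

300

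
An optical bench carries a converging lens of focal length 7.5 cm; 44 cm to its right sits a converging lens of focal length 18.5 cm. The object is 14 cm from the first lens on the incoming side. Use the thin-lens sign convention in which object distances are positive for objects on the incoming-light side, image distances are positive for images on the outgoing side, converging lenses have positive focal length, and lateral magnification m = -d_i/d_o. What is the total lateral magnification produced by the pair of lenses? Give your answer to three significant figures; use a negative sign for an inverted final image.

2.28

Applying the thin-lens equation to the first lens, 1/7.5 = 1/14 + 1/d_i1, which gives d_i1 = 16.154 cm.
Its lateral magnification is m_1 = -d_i1/d_o1 = -(16.154)/14 = -1.1538.
That image sits 27.846 cm in front of the second lens, so d_o2 = 27.846 cm.
Applying the thin-lens equation again with f_2 = 18.5 cm and d_o2 = 27.846 cm gives d_i2 = 55.119 cm.
m_2 = -(55.119)/(27.846) = -1.9794.
Overall magnification: m = m_1 m_2 = 2.2840.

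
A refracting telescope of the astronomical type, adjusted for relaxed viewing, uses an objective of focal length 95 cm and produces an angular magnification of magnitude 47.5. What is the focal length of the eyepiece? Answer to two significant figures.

2.0 cm

|M| = f_obj/f_eye, so f_eye = f_obj/|M| = 95/47.5 = 2.000 cm.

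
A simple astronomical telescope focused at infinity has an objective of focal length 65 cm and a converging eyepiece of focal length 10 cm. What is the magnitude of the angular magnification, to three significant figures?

|M| = f_obj/|f_eye| = 65/10 = 6.500.

6.50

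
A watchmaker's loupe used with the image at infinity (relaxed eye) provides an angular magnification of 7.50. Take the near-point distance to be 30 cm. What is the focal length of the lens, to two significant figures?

4.0 cm

For the image at infinity, M = D/f.
f = D/M = 30/7.5 = 4.000 cm.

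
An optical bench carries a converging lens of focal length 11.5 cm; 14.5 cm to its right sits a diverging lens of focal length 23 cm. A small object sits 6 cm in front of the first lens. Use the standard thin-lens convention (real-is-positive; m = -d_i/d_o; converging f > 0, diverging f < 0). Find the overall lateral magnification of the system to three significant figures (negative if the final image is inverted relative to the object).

0.961

Lens 1: 1/d_i1 = 1/f_1 - 1/d_o1 = 1/11.5 - 1/6 = -0.07971 cm^-1, so d_i1 = -12.545 cm.
m_1 = -(-12.545)/6 = 2.0909.
The intermediate image is virtual, 12.545 cm to the left of lens 1, so d_o2 = L - d_i1 = 14.5 - (-12.545) = 27.045 cm.
Lens 2: 1/d_i2 = 1/f_2 - 1/d_o2 = 1/(-23) - 1/(27.045) = -0.08045 cm^-1, so d_i2 = -12.430 cm.
m_2 = -(-12.430)/(27.045) = 0.4596.
The system's lateral magnification is m_1 m_2 = (2.0909)(0.4596) = 0.9609.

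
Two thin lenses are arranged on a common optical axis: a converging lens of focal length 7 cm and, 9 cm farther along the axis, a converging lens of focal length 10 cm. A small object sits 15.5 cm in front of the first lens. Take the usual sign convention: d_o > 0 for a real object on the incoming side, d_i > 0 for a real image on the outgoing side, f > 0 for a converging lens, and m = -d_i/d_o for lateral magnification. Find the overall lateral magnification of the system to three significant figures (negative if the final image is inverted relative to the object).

-0.598

First lens: d_i1 = 1/(1/7 - 1/15.5) = 12.765 cm.
m_1 = -(12.765)/15.5 = -0.8235.
This image would form 12.765 cm past lens 1, i.e. 3.765 cm beyond lens 2, so it is a virtual object for lens 2: d_o2 = 9 - 12.765 = -3.765 cm.
Second lens: d_i2 = 1/(1/10 - 1/(-3.765)) = 2.735 cm.
m_2 = -(2.735)/(-3.765) = 0.7265.
Total m = m_1 x m_2 = (-0.8235)(0.7265) = -0.5983.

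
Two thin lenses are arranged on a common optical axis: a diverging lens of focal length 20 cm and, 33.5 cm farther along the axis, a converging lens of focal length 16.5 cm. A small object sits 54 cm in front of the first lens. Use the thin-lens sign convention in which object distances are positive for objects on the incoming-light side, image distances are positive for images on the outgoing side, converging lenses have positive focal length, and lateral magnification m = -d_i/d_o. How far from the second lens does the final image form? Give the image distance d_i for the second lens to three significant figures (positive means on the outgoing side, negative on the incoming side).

25.1 cm

First lens: d_i1 = 1/(1/(-20) - 1/54) = -14.595 cm.
With d_i1 < 0 the first image is virtual and lies on the object side; the object distance for lens 2 is d_o2 = 33.5 - (-14.595) = 48.095 cm.
Second lens: d_i2 = 1/(1/16.5 - 1/(48.095)) = 25.117 cm.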